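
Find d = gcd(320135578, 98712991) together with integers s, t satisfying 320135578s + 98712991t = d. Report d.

1

Repeated division:
320135578 = 3*98712991 + 23996605
98712991 = 4*23996605 + 2726571
23996605 = 8*2726571 + 2184037
2726571 = 1*2184037 + 542534
2184037 = 4*542534 + 13901
542534 = 39*13901 + 395
13901 = 35*395 + 76
395 = 5*76 + 15
76 = 5*15 + 1
15 = 15*1 + 0
gcd(320135578, 98712991) = 1.
Working backward:
1 = 76 − 5·15
1 = −5·395 + 26·76
1 = 26·13901 − 915·395
1 = −915·542534 + 35711·13901
1 = 35711·2184037 − 143759·542534
1 = −143759·2726571 + 179470·2184037
1 = 179470·23996605 − 1579519·2726571
1 = −1579519·98712991 + 6497546·23996605
1 = 6497546·320135578 − 21072157·98712991
So 1 = (6497546)·320135578 + (-21072157)·98712991.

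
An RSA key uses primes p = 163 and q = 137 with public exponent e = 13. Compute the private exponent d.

15253

φ(n) = (p−1)(q−1) = 162·136 = 22032.
Need d with 13·d ≡ 1 (mod 22032). Apply the extended Euclidean algorithm:
22032 = 1694*13 + 10
13 = 1*10 + 3
10 = 3*3 + 1
3 = 3*1 + 0
Back-substitute:
1 = 10 − 3·3
1 = −3·13 + 4·10
1 = 4·22032 − 6779·13
So 13·(-6779) ≡ 1 (mod 22032), hence d ≡ -6779 ≡ 15253 (mod 22032).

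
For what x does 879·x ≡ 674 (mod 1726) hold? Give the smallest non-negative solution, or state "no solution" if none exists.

First find gcd(879, 1726):
1726 = 1*879 + 847
879 = 1*847 + 32
847 = 26*32 + 15
32 = 2*15 + 2
15 = 7*2 + 1
2 = 2*1 + 0
gcd = 1, so a unique solution mod 1726 exists.
Back-substitute for the Bézout coefficients:
1 = 15 − 7·2
1 = −7·32 + 15·15
1 = 15·847 − 397·32
1 = −397·879 + 412·847
1 = 412·1726 − 809·879
So 879·(-809) ≡ 1 (mod 1726), giving 879⁻¹ ≡ 917.
x ≡ 879⁻¹·674 ≡ 917·674 ≡ 150 (mod 1726).

150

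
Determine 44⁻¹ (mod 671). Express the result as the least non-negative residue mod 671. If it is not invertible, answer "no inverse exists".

no inverse exists

Compute gcd(44, 671):
671 = 15×44 + 11
44 = 4×11 + 0
The gcd is 11, not 1, hence no inverse exists.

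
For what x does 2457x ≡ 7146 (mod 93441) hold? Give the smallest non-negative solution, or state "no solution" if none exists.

117

First find gcd(2457, 93441):
93441 = 38*2457 + 75
2457 = 32*75 + 57
75 = 1*57 + 18
57 = 3*18 + 3
18 = 6*3 + 0
gcd = 3 and 3 | 7146, so solutions exist. Divide through by 3: 819x ≡ 2382 (mod 31147).
Now find 819⁻¹ mod 31147:
31147 = 38*819 + 25
819 = 32*25 + 19
25 = 1*19 + 6
19 = 3*6 + 1
6 = 6*1 + 0
Back-substitute:
1 = 19 − 3·6
1 = −3·25 + 4·19
1 = 4·819 − 131·25
1 = −131·31147 + 4982·819
So 819⁻¹ ≡ 4982 (mod 31147).
Then x ≡ 4982·2382 ≡ 117 (mod 31147); the smallest non-negative solution is x = 117.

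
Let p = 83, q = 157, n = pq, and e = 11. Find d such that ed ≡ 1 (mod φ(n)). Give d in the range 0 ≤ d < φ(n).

φ(n) = (p−1)(q−1) = 82·156 = 12792.
Need d with 11·d ≡ 1 (mod 12792). Apply the extended Euclidean algorithm:
12792 = 1162×11 + 10
11 = 1×10 + 1
10 = 10×1 + 0
Back-substitute:
1 = 11 − 10
1 = −12792 + 1163·11
So 11·1163 ≡ 1 (mod 12792), hence d = 1163.

1163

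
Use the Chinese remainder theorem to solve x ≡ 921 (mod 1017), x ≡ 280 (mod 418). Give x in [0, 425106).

Write x = 921 + 1017·k. Then 1017·k ≡ 280 − 921 ≡ 195 (mod 418).
Need 1017⁻¹ mod 418. Extended Euclid on (418, 181):
418 = 2·181 + 56
181 = 3·56 + 13
56 = 4·13 + 4
13 = 3·4 + 1
4 = 4·1 + 0
Back-substitute:
1 = 13 − 3·4
1 = −3·56 + 13·13
1 = 13·181 − 42·56
1 = −42·418 + 97·181
1017⁻¹ ≡ 97 (mod 418), so k ≡ 97·195 ≡ 105 (mod 418).
x = 921 + 1017·105 = 107706.

107706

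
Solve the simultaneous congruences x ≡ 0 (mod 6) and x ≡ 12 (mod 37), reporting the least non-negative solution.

Write x = 0 + 6·k. Then 6·k ≡ 12 − 0 ≡ 12 (mod 37).
Need 6⁻¹ mod 37. Extended Euclid on (37, 6):
37 = 6×6 + 1
6 = 6×1 + 0
Back-substitute:
1 = 37 − 6·6
6⁻¹ ≡ 31 (mod 37), so k ≡ 31·12 ≡ 2 (mod 37).
x = 0 + 6·2 = 12.

12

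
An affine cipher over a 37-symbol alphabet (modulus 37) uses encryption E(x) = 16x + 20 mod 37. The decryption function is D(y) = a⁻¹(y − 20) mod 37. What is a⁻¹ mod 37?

gcd(37, 16) by repeated division:
37 = 2×16 + 5
16 = 3×5 + 1
5 = 5×1 + 0
The gcd is 1. Working backward:
1 = 16 − 3·5
1 = −3·37 + 7·16
So 16·7 ≡ 1 (mod 37).

7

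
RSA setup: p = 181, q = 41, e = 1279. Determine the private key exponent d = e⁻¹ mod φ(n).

2719

φ(n) = (p−1)(q−1) = 180·40 = 7200.
Need d with 1279·d ≡ 1 (mod 7200). Apply the extended Euclidean algorithm:
7200 = 5·1279 + 805
1279 = 1·805 + 474
805 = 1·474 + 331
474 = 1·331 + 143
331 = 2·143 + 45
143 = 3·45 + 8
45 = 5·8 + 5
8 = 1·5 + 3
5 = 1·3 + 2
3 = 1·2 + 1
2 = 2·1 + 0
Back-substitute:
1 = 3 − 2
1 = −5 + 2·3
1 = 2·8 − 3·5
1 = −3·45 + 17·8
1 = 17·143 − 54·45
1 = −54·331 + 125·143
1 = 125·474 − 179·331
1 = −179·805 + 304·474
1 = 304·1279 − 483·805
1 = −483·7200 + 2719·1279
So 1279·2719 ≡ 1 (mod 7200), hence d = 2719.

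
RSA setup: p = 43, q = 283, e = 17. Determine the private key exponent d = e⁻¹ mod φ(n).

4877

φ(n) = (p−1)(q−1) = 42·282 = 11844.
Need d with 17·d ≡ 1 (mod 11844). Apply the extended Euclidean algorithm:
11844 = 696·17 + 12
17 = 1·12 + 5
12 = 2·5 + 2
5 = 2·2 + 1
2 = 2·1 + 0
Back-substitute:
1 = 5 − 2·2
1 = −2·12 + 5·5
1 = 5·17 − 7·12
1 = −7·11844 + 4877·17
So 17·4877 ≡ 1 (mod 11844), hence d = 4877.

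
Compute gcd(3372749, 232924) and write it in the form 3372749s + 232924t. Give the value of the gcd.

Euclidean algorithm:
3372749 = 14*232924 + 111813
232924 = 2*111813 + 9298
111813 = 12*9298 + 237
9298 = 39*237 + 55
237 = 4*55 + 17
55 = 3*17 + 4
17 = 4*4 + 1
4 = 4*1 + 0
gcd(3372749, 232924) = 1.
Back-substituting:
1 = 17 − 4·4
1 = −4·55 + 13·17
1 = 13·237 − 56·55
1 = −56·9298 + 2197·237
1 = 2197·111813 − 26420·9298
1 = −26420·232924 + 55037·111813
1 = 55037·3372749 − 796938·232924
So 1 = (55037)·3372749 + (-796938)·232924.

1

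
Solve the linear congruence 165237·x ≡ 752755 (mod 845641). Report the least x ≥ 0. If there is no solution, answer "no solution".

503601

First find gcd(165237, 845641):
845641 = 5*165237 + 19456
165237 = 8*19456 + 9589
19456 = 2*9589 + 278
9589 = 34*278 + 137
278 = 2*137 + 4
137 = 34*4 + 1
4 = 4*1 + 0
gcd = 1, so a unique solution mod 845641 exists.
Back-substitute for the Bézout coefficients:
1 = 137 − 34·4
1 = −34·278 + 69·137
1 = 69·9589 − 2380·278
1 = −2380·19456 + 4829·9589
1 = 4829·165237 − 41012·19456
1 = −41012·845641 + 209889·165237
So 165237·(209889) ≡ 1 (mod 845641), giving 165237⁻¹ ≡ 209889.
x ≡ 165237⁻¹·752755 ≡ 209889·752755 ≡ 503601 (mod 845641).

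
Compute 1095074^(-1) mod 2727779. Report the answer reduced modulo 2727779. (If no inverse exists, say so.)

Run Euclid on (2727779, 1095074):
2727779 = 2*1095074 + 537631
1095074 = 2*537631 + 19812
537631 = 27*19812 + 2707
19812 = 7*2707 + 863
2707 = 3*863 + 118
863 = 7*118 + 37
118 = 3*37 + 7
37 = 5*7 + 2
7 = 3*2 + 1
2 = 2*1 + 0
gcd = 1, so the inverse exists. Back-substitute:
1 = 7 − 3·2
1 = −3·37 + 16·7
1 = 16·118 − 51·37
1 = −51·863 + 373·118
1 = 373·2707 − 1170·863
1 = −1170·19812 + 8563·2707
1 = 8563·537631 − 232371·19812
1 = −232371·1095074 + 473305·537631
1 = 473305·2727779 − 1178981·1095074
Thus 1095074·(-1178981) ≡ 1 (mod 2727779); reducing, -1178981 mod 2727779 = 1548798.

1548798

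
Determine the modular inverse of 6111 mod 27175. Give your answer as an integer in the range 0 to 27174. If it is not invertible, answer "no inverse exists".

Apply the Euclidean algorithm to 27175 and 6111:
27175 = 4×6111 + 2731
6111 = 2×2731 + 649
2731 = 4×649 + 135
649 = 4×135 + 109
135 = 1×109 + 26
109 = 4×26 + 5
26 = 5×5 + 1
5 = 5×1 + 0
Since gcd(6111, 27175) = 1, back-substitute to write 1 as a combination:
1 = 26 − 5·5
1 = −5·109 + 21·26
1 = 21·135 − 26·109
1 = −26·649 + 125·135
1 = 125·2731 − 526·649
1 = −526·6111 + 1177·2731
1 = 1177·27175 − 5234·6111
Hence 6111⁻¹ ≡ -5234 ≡ 21941 (mod 27175).

21941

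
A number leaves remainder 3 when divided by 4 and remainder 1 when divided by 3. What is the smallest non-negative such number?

Write x = 3 + 4·k. Then 4·k ≡ 1 − 3 ≡ 1 (mod 3).
Need 4⁻¹ mod 3. Extended Euclid on (3, 1):
3 = 3×1 + 0
4⁻¹ ≡ 1 (mod 3), so k ≡ 1·1 ≡ 1 (mod 3).
x = 3 + 4·1 = 7.

7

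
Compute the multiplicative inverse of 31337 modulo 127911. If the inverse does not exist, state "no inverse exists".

gcd(127911, 31337) by repeated division:
127911 = 4*31337 + 2563
31337 = 12*2563 + 581
2563 = 4*581 + 239
581 = 2*239 + 103
239 = 2*103 + 33
103 = 3*33 + 4
33 = 8*4 + 1
4 = 4*1 + 0
Since gcd(31337, 127911) = 1, back-substitute to write 1 as a combination:
1 = 33 − 8·4
1 = −8·103 + 25·33
1 = 25·239 − 58·103
1 = −58·581 + 141·239
1 = 141·2563 − 622·581
1 = −622·31337 + 7605·2563
1 = 7605·127911 − 31042·31337
Hence 31337⁻¹ ≡ -31042 ≡ 96869 (mod 127911).

96869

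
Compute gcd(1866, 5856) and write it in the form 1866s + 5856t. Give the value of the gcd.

Euclidean algorithm:
5856 = 3*1866 + 258
1866 = 7*258 + 60
258 = 4*60 + 18
60 = 3*18 + 6
18 = 3*6 + 0
gcd(1866, 5856) = 6.
Working backward:
6 = 60 − 3·18
6 = −3·258 + 13·60
6 = 13·1866 − 94·258
6 = −94·5856 + 295·1866
So 6 = (-94)·5856 + (295)·1866.

6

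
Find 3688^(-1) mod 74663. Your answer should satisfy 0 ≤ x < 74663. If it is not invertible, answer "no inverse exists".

gcd(74663, 3688) by repeated division:
74663 = 20×3688 + 903
3688 = 4×903 + 76
903 = 11×76 + 67
76 = 1×67 + 9
67 = 7×9 + 4
9 = 2×4 + 1
4 = 4×1 + 0
Since gcd(3688, 74663) = 1, back-substitute to write 1 as a combination:
1 = 9 − 2·4
1 = −2·67 + 15·9
1 = 15·76 − 17·67
1 = −17·903 + 202·76
1 = 202·3688 − 825·903
1 = −825·74663 + 16702·3688
So 3688·16702 ≡ 1 (mod 74663).

16702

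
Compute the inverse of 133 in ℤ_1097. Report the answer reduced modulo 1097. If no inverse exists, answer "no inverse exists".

33

Run Euclid on (1097, 133):
1097 = 8*133 + 33
133 = 4*33 + 1
33 = 33*1 + 0
The gcd is 1. Working backward:
1 = 133 − 4·33
1 = −4·1097 + 33·133
So 133·33 ≡ 1 (mod 1097).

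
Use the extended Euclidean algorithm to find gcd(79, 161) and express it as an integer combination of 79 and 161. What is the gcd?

1

Repeated division:
161 = 2*79 + 3
79 = 26*3 + 1
3 = 3*1 + 0
gcd(79, 161) = 1.
Back-substituting:
1 = 79 − 26·3
1 = −26·161 + 53·79
So 1 = (-26)·161 + (53)·79.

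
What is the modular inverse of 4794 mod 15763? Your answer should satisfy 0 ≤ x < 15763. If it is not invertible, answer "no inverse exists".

Apply the Euclidean algorithm to 15763 and 4794:
15763 = 3·4794 + 1381
4794 = 3·1381 + 651
1381 = 2·651 + 79
651 = 8·79 + 19
79 = 4·19 + 3
19 = 6·3 + 1
3 = 3·1 + 0
The gcd is 1. Working backward:
1 = 19 − 6·3
1 = −6·79 + 25·19
1 = 25·651 − 206·79
1 = −206·1381 + 437·651
1 = 437·4794 − 1517·1381
1 = −1517·15763 + 4988·4794
So 4794·4988 ≡ 1 (mod 15763).

4988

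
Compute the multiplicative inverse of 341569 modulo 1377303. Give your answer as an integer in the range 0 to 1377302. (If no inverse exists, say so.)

282655

Apply the Euclidean algorithm to 1377303 and 341569:
1377303 = 4×341569 + 11027
341569 = 30×11027 + 10759
11027 = 1×10759 + 268
10759 = 40×268 + 39
268 = 6×39 + 34
39 = 1×34 + 5
34 = 6×5 + 4
5 = 1×4 + 1
4 = 4×1 + 0
Since gcd(341569, 1377303) = 1, back-substitute to write 1 as a combination:
1 = 5 − 4
1 = −34 + 7·5
1 = 7·39 − 8·34
1 = −8·268 + 55·39
1 = 55·10759 − 2208·268
1 = −2208·11027 + 2263·10759
1 = 2263·341569 − 70098·11027
1 = −70098·1377303 + 282655·341569
So 341569·282655 ≡ 1 (mod 1377303).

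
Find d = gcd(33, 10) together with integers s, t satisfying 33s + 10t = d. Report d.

1

Euclidean algorithm:
33 = 3·10 + 3
10 = 3·3 + 1
3 = 3·1 + 0
gcd(33, 10) = 1.
Back-substituting:
1 = 10 − 3·3
1 = −3·33 + 10·10
So 1 = (-3)·33 + (10)·10.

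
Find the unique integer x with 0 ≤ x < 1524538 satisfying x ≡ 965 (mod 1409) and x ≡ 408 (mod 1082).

Write x = 965 + 1409·k. Then 1409·k ≡ 408 − 965 ≡ 525 (mod 1082).
Need 1409⁻¹ mod 1082. Extended Euclid on (1082, 327):
1082 = 3×327 + 101
327 = 3×101 + 24
101 = 4×24 + 5
24 = 4×5 + 4
5 = 1×4 + 1
4 = 4×1 + 0
Back-substitute:
1 = 5 − 4
1 = −24 + 5·5
1 = 5·101 − 21·24
1 = −21·327 + 68·101
1 = 68·1082 − 225·327
1409⁻¹ ≡ 857 (mod 1082), so k ≡ 857·525 ≡ 895 (mod 1082).
x = 965 + 1409·895 = 1262020.

1262020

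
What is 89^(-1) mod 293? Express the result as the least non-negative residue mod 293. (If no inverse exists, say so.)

214

Run Euclid on (293, 89):
293 = 3×89 + 26
89 = 3×26 + 11
26 = 2×11 + 4
11 = 2×4 + 3
4 = 1×3 + 1
3 = 3×1 + 0
Since gcd(89, 293) = 1, back-substitute to write 1 as a combination:
1 = 4 − 3
1 = −11 + 3·4
1 = 3·26 − 7·11
1 = −7·89 + 24·26
1 = 24·293 − 79·89
So 89·(-79) ≡ 1 (mod 293), and -79 ≡ 214 (mod 293).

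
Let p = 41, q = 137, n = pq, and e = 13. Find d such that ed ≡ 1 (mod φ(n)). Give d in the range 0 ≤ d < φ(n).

837

φ(n) = (p−1)(q−1) = 40·136 = 5440.
Need d with 13·d ≡ 1 (mod 5440). Apply the extended Euclidean algorithm:
5440 = 418·13 + 6
13 = 2·6 + 1
6 = 6·1 + 0
Back-substitute:
1 = 13 − 2·6
1 = −2·5440 + 837·13
So 13·837 ≡ 1 (mod 5440), hence d = 837.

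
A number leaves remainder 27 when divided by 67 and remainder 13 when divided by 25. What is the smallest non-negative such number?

563

Write x = 27 + 67·k. Then 67·k ≡ 13 − 27 ≡ 11 (mod 25).
Need 67⁻¹ mod 25. Extended Euclid on (25, 17):
25 = 1·17 + 8
17 = 2·8 + 1
8 = 8·1 + 0
Back-substitute:
1 = 17 − 2·8
1 = −2·25 + 3·17
67⁻¹ ≡ 3 (mod 25), so k ≡ 3·11 ≡ 8 (mod 25).
x = 27 + 67·8 = 563.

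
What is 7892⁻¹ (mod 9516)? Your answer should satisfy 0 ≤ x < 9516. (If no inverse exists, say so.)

Compute gcd(7892, 9516):
9516 = 1·7892 + 1624
7892 = 4·1624 + 1396
1624 = 1·1396 + 228
1396 = 6·228 + 28
228 = 8·28 + 4
28 = 7·4 + 0
The gcd is 4, not 1, hence no inverse exists.

no inverse exists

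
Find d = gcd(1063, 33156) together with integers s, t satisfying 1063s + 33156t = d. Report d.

Euclidean algorithm:
33156 = 31·1063 + 203
1063 = 5·203 + 48
203 = 4·48 + 11
48 = 4·11 + 4
11 = 2·4 + 3
4 = 1·3 + 1
3 = 3·1 + 0
gcd(1063, 33156) = 1.
Express as a combination:
1 = 4 − 3
1 = −11 + 3·4
1 = 3·48 − 13·11
1 = −13·203 + 55·48
1 = 55·1063 − 288·203
1 = −288·33156 + 8983·1063
So 1 = (-288)·33156 + (8983)·1063.

1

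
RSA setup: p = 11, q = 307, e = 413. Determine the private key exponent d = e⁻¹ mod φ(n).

φ(n) = (p−1)(q−1) = 10·306 = 3060.
Need d with 413·d ≡ 1 (mod 3060). Apply the extended Euclidean algorithm:
3060 = 7·413 + 169
413 = 2·169 + 75
169 = 2·75 + 19
75 = 3·19 + 18
19 = 1·18 + 1
18 = 18·1 + 0
Back-substitute:
1 = 19 − 18
1 = −75 + 4·19
1 = 4·169 − 9·75
1 = −9·413 + 22·169
1 = 22·3060 − 163·413
So 413·(-163) ≡ 1 (mod 3060), hence d ≡ -163 ≡ 2897 (mod 3060).

2897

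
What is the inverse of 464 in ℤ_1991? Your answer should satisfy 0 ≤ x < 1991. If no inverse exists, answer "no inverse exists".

1755

Run Euclid on (1991, 464):
1991 = 4×464 + 135
464 = 3×135 + 59
135 = 2×59 + 17
59 = 3×17 + 8
17 = 2×8 + 1
8 = 8×1 + 0
The gcd is 1. Working backward:
1 = 17 − 2·8
1 = −2·59 + 7·17
1 = 7·135 − 16·59
1 = −16·464 + 55·135
1 = 55·1991 − 236·464
Thus 464·(-236) ≡ 1 (mod 1991); reducing, -236 mod 1991 = 1755.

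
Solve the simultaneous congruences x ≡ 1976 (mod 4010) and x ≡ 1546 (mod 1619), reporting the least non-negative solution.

3077646

Write x = 1976 + 4010·k. Then 4010·k ≡ 1546 − 1976 ≡ 1189 (mod 1619).
Need 4010⁻¹ mod 1619. Extended Euclid on (1619, 772):
1619 = 2·772 + 75
772 = 10·75 + 22
75 = 3·22 + 9
22 = 2·9 + 4
9 = 2·4 + 1
4 = 4·1 + 0
Back-substitute:
1 = 9 − 2·4
1 = −2·22 + 5·9
1 = 5·75 − 17·22
1 = −17·772 + 175·75
1 = 175·1619 − 367·772
4010⁻¹ ≡ 1252 (mod 1619), so k ≡ 1252·1189 ≡ 767 (mod 1619).
x = 1976 + 4010·767 = 3077646.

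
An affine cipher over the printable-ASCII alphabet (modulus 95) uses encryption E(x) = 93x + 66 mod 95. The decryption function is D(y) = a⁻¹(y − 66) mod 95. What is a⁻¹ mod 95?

47

gcd(95, 93) by repeated division:
95 = 1·93 + 2
93 = 46·2 + 1
2 = 2·1 + 0
gcd = 1, so the inverse exists. Back-substitute:
1 = 93 − 46·2
1 = −46·95 + 47·93
So 93·47 ≡ 1 (mod 95).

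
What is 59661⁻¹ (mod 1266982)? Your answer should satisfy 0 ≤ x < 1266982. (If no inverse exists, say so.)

700205

Extended Euclidean algorithm:
1266982 = 21·59661 + 14101
59661 = 4·14101 + 3257
14101 = 4·3257 + 1073
3257 = 3·1073 + 38
1073 = 28·38 + 9
38 = 4·9 + 2
9 = 4·2 + 1
2 = 2·1 + 0
The gcd is 1. Working backward:
1 = 9 − 4·2
1 = −4·38 + 17·9
1 = 17·1073 − 480·38
1 = −480·3257 + 1457·1073
1 = 1457·14101 − 6308·3257
1 = −6308·59661 + 26689·14101
1 = 26689·1266982 − 566777·59661
Thus 59661·(-566777) ≡ 1 (mod 1266982); reducing, -566777 mod 1266982 = 700205.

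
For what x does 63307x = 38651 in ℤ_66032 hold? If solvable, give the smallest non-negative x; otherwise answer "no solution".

First find gcd(63307, 66032):
66032 = 1×63307 + 2725
63307 = 23×2725 + 632
2725 = 4×632 + 197
632 = 3×197 + 41
197 = 4×41 + 33
41 = 1×33 + 8
33 = 4×8 + 1
8 = 8×1 + 0
gcd = 1, so a unique solution mod 66032 exists.
Back-substitute for the Bézout coefficients:
1 = 33 − 4·8
1 = −4·41 + 5·33
1 = 5·197 − 24·41
1 = −24·632 + 77·197
1 = 77·2725 − 332·632
1 = −332·63307 + 7713·2725
1 = 7713·66032 − 8045·63307
So 63307·(-8045) ≡ 1 (mod 66032), giving 63307⁻¹ ≡ 57987.
x ≡ 63307⁻¹·38651 ≡ 57987·38651 ≡ 63425 (mod 66032).

63425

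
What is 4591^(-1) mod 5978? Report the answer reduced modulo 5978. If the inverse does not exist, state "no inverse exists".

4129

Run Euclid on (5978, 4591):
5978 = 1×4591 + 1387
4591 = 3×1387 + 430
1387 = 3×430 + 97
430 = 4×97 + 42
97 = 2×42 + 13
42 = 3×13 + 3
13 = 4×3 + 1
3 = 3×1 + 0
Since gcd(4591, 5978) = 1, back-substitute to write 1 as a combination:
1 = 13 − 4·3
1 = −4·42 + 13·13
1 = 13·97 − 30·42
1 = −30·430 + 133·97
1 = 133·1387 − 429·430
1 = −429·4591 + 1420·1387
1 = 1420·5978 − 1849·4591
Thus 4591·(-1849) ≡ 1 (mod 5978); reducing, -1849 mod 5978 = 4129.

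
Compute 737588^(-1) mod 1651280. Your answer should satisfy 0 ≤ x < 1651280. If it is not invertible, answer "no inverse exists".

Compute gcd(737588, 1651280):
1651280 = 2·737588 + 176104
737588 = 4·176104 + 33172
176104 = 5·33172 + 10244
33172 = 3·10244 + 2440
10244 = 4·2440 + 484
2440 = 5·484 + 20
484 = 24·20 + 4
20 = 5·4 + 0
Since gcd = 4 > 1, 737588 is not a unit mod 1651280.

no inverse exists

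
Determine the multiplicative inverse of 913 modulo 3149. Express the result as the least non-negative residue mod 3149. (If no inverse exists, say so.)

745

gcd(3149, 913) by repeated division:
3149 = 3·913 + 410
913 = 2·410 + 93
410 = 4·93 + 38
93 = 2·38 + 17
38 = 2·17 + 4
17 = 4·4 + 1
4 = 4·1 + 0
Since gcd(913, 3149) = 1, back-substitute to write 1 as a combination:
1 = 17 − 4·4
1 = −4·38 + 9·17
1 = 9·93 − 22·38
1 = −22·410 + 97·93
1 = 97·913 − 216·410
1 = −216·3149 + 745·913
So 913·745 ≡ 1 (mod 3149).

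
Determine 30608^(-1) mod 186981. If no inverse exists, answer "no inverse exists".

61205

Run Euclid on (186981, 30608):
186981 = 6×30608 + 3333
30608 = 9×3333 + 611
3333 = 5×611 + 278
611 = 2×278 + 55
278 = 5×55 + 3
55 = 18×3 + 1
3 = 3×1 + 0
Since gcd(30608, 186981) = 1, back-substitute to write 1 as a combination:
1 = 55 − 18·3
1 = −18·278 + 91·55
1 = 91·611 − 200·278
1 = −200·3333 + 1091·611
1 = 1091·30608 − 10019·3333
1 = −10019·186981 + 61205·30608
So 30608·61205 ≡ 1 (mod 186981).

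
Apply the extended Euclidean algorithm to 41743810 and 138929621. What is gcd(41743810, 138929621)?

Euclidean algorithm:
138929621 = 3·41743810 + 13698191
41743810 = 3·13698191 + 649237
13698191 = 21·649237 + 64214
649237 = 10·64214 + 7097
64214 = 9·7097 + 341
7097 = 20·341 + 277
341 = 1·277 + 64
277 = 4·64 + 21
64 = 3·21 + 1
21 = 21·1 + 0
gcd(41743810, 138929621) = 1.
Back-substituting:
1 = 64 − 3·21
1 = −3·277 + 13·64
1 = 13·341 − 16·277
1 = −16·7097 + 333·341
1 = 333·64214 − 3013·7097
1 = −3013·649237 + 30463·64214
1 = 30463·13698191 − 642736·649237
1 = −642736·41743810 + 1958671·13698191
1 = 1958671·138929621 − 6518749·41743810
So 1 = (1958671)·138929621 + (-6518749)·41743810.

1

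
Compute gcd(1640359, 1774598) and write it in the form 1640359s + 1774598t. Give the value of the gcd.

7

Euclidean algorithm:
1774598 = 1·1640359 + 134239
1640359 = 12·134239 + 29491
134239 = 4·29491 + 16275
29491 = 1·16275 + 13216
16275 = 1·13216 + 3059
13216 = 4·3059 + 980
3059 = 3·980 + 119
980 = 8·119 + 28
119 = 4·28 + 7
28 = 4·7 + 0
gcd(1640359, 1774598) = 7.
Back-substituting:
7 = 119 − 4·28
7 = −4·980 + 33·119
7 = 33·3059 − 103·980
7 = −103·13216 + 445·3059
7 = 445·16275 − 548·13216
7 = −548·29491 + 993·16275
7 = 993·134239 − 4520·29491
7 = −4520·1640359 + 55233·134239
7 = 55233·1774598 − 59753·1640359
So 7 = (55233)·1774598 + (-59753)·1640359.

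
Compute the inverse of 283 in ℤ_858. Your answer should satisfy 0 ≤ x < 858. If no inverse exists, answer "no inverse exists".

667

Extended Euclidean algorithm:
858 = 3·283 + 9
283 = 31·9 + 4
9 = 2·4 + 1
4 = 4·1 + 0
The gcd is 1. Working backward:
1 = 9 − 2·4
1 = −2·283 + 63·9
1 = 63·858 − 191·283
So 283·(-191) ≡ 1 (mod 858), and -191 ≡ 667 (mod 858).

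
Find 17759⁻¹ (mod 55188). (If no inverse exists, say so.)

Euclidean algorithm on 55188, 17759:
55188 = 3*17759 + 1911
17759 = 9*1911 + 560
1911 = 3*560 + 231
560 = 2*231 + 98
231 = 2*98 + 35
98 = 2*35 + 28
35 = 1*28 + 7
28 = 4*7 + 0
The gcd is 7, not 1, hence no inverse exists.

no inverse exists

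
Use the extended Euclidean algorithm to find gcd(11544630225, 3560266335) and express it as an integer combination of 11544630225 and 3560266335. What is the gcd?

15

Euclidean algorithm:
11544630225 = 3·3560266335 + 863831220
3560266335 = 4·863831220 + 104941455
863831220 = 8·104941455 + 24299580
104941455 = 4·24299580 + 7743135
24299580 = 3·7743135 + 1070175
7743135 = 7·1070175 + 251910
1070175 = 4·251910 + 62535
251910 = 4·62535 + 1770
62535 = 35·1770 + 585
1770 = 3·585 + 15
585 = 39·15 + 0
gcd(11544630225, 3560266335) = 15.
Working backward:
15 = 1770 − 3·585
15 = −3·62535 + 106·1770
15 = 106·251910 − 427·62535
15 = −427·1070175 + 1814·251910
15 = 1814·7743135 − 13125·1070175
15 = −13125·24299580 + 41189·7743135
15 = 41189·104941455 − 177881·24299580
15 = −177881·863831220 + 1464237·104941455
15 = 1464237·3560266335 − 6034829·863831220
15 = −6034829·11544630225 + 19568724·3560266335
So 15 = (-6034829)·11544630225 + (19568724)·3560266335.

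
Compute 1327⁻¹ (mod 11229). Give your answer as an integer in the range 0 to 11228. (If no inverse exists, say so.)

8005

Run Euclid on (11229, 1327):
11229 = 8*1327 + 613
1327 = 2*613 + 101
613 = 6*101 + 7
101 = 14*7 + 3
7 = 2*3 + 1
3 = 3*1 + 0
gcd = 1, so the inverse exists. Back-substitute:
1 = 7 − 2·3
1 = −2·101 + 29·7
1 = 29·613 − 176·101
1 = −176·1327 + 381·613
1 = 381·11229 − 3224·1327
So 1327·(-3224) ≡ 1 (mod 11229), and -3224 ≡ 8005 (mod 11229).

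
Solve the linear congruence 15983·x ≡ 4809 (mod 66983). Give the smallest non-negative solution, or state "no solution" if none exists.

First find gcd(15983, 66983):
66983 = 4·15983 + 3051
15983 = 5·3051 + 728
3051 = 4·728 + 139
728 = 5·139 + 33
139 = 4·33 + 7
33 = 4·7 + 5
7 = 1·5 + 2
5 = 2·2 + 1
2 = 2·1 + 0
gcd = 1, so a unique solution mod 66983 exists.
Back-substitute for the Bézout coefficients:
1 = 5 − 2·2
1 = −2·7 + 3·5
1 = 3·33 − 14·7
1 = −14·139 + 59·33
1 = 59·728 − 309·139
1 = −309·3051 + 1295·728
1 = 1295·15983 − 6784·3051
1 = −6784·66983 + 28431·15983
So 15983·(28431) ≡ 1 (mod 66983), giving 15983⁻¹ ≡ 28431.
x ≡ 15983⁻¹·4809 ≡ 28431·4809 ≡ 12376 (mod 66983).

12376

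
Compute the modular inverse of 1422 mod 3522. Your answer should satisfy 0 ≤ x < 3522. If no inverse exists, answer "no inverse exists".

Compute gcd(1422, 3522):
3522 = 2*1422 + 678
1422 = 2*678 + 66
678 = 10*66 + 18
66 = 3*18 + 12
18 = 1*12 + 6
12 = 2*6 + 0
The gcd is 6, not 1, hence no inverse exists.

no inverse exists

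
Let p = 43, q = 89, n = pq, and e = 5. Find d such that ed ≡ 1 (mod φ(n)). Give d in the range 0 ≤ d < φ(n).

2957

φ(n) = (p−1)(q−1) = 42·88 = 3696.
Need d with 5·d ≡ 1 (mod 3696). Apply the extended Euclidean algorithm:
3696 = 739×5 + 1
5 = 5×1 + 0
Back-substitute:
1 = 3696 − 739·5
So 5·(-739) ≡ 1 (mod 3696), hence d ≡ -739 ≡ 2957 (mod 3696).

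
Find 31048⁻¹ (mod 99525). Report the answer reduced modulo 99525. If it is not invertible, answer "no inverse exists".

29962

Apply the Euclidean algorithm to 99525 and 31048:
99525 = 3*31048 + 6381
31048 = 4*6381 + 5524
6381 = 1*5524 + 857
5524 = 6*857 + 382
857 = 2*382 + 93
382 = 4*93 + 10
93 = 9*10 + 3
10 = 3*3 + 1
3 = 3*1 + 0
The gcd is 1. Working backward:
1 = 10 − 3·3
1 = −3·93 + 28·10
1 = 28·382 − 115·93
1 = −115·857 + 258·382
1 = 258·5524 − 1663·857
1 = −1663·6381 + 1921·5524
1 = 1921·31048 − 9347·6381
1 = −9347·99525 + 29962·31048
So 31048·29962 ≡ 1 (mod 99525).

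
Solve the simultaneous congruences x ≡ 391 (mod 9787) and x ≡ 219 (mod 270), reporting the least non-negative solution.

Write x = 391 + 9787·k. Then 9787·k ≡ 219 − 391 ≡ 98 (mod 270).
Need 9787⁻¹ mod 270. Extended Euclid on (270, 67):
270 = 4×67 + 2
67 = 33×2 + 1
2 = 2×1 + 0
Back-substitute:
1 = 67 − 33·2
1 = −33·270 + 133·67
9787⁻¹ ≡ 133 (mod 270), so k ≡ 133·98 ≡ 74 (mod 270).
x = 391 + 9787·74 = 724629.

724629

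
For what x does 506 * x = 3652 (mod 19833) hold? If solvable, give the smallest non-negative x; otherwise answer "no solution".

164

First find gcd(506, 19833):
19833 = 39×506 + 99
506 = 5×99 + 11
99 = 9×11 + 0
gcd = 11 and 11 | 3652, so solutions exist. Divide through by 11: 46x ≡ 332 (mod 1803).
Now find 46⁻¹ mod 1803:
1803 = 39*46 + 9
46 = 5*9 + 1
9 = 9*1 + 0
Back-substitute:
1 = 46 − 5·9
1 = −5·1803 + 196·46
So 46⁻¹ ≡ 196 (mod 1803).
Then x ≡ 196·332 ≡ 164 (mod 1803); the smallest non-negative solution is x = 164.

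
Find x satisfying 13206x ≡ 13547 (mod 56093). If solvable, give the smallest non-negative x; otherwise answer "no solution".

First find gcd(13206, 56093):
56093 = 4·13206 + 3269
13206 = 4·3269 + 130
3269 = 25·130 + 19
130 = 6·19 + 16
19 = 1·16 + 3
16 = 5·3 + 1
3 = 3·1 + 0
gcd = 1, so a unique solution mod 56093 exists.
Back-substitute for the Bézout coefficients:
1 = 16 − 5·3
1 = −5·19 + 6·16
1 = 6·130 − 41·19
1 = −41·3269 + 1031·130
1 = 1031·13206 − 4165·3269
1 = −4165·56093 + 17691·13206
So 13206·(17691) ≡ 1 (mod 56093), giving 13206⁻¹ ≡ 17691.
x ≡ 13206⁻¹·13547 ≡ 17691·13547 ≡ 30681 (mod 56093).

30681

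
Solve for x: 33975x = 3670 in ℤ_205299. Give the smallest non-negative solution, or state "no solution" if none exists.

gcd(33975, 205299):
205299 = 6·33975 + 1449
33975 = 23·1449 + 648
1449 = 2·648 + 153
648 = 4·153 + 36
153 = 4·36 + 9
36 = 4·9 + 0
gcd = 9, but 9 ∤ 3670, so the congruence has no solution.

no solution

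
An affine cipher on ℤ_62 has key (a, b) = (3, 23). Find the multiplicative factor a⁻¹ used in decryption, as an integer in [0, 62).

21

Run Euclid on (62, 3):
62 = 20×3 + 2
3 = 1×2 + 1
2 = 2×1 + 0
The gcd is 1. Working backward:
1 = 3 − 2
1 = −62 + 21·3
So 3·21 ≡ 1 (mod 62).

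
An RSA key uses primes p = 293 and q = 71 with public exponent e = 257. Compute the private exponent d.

φ(n) = (p−1)(q−1) = 292·70 = 20440.
Need d with 257·d ≡ 1 (mod 20440). Apply the extended Euclidean algorithm:
20440 = 79·257 + 137
257 = 1·137 + 120
137 = 1·120 + 17
120 = 7·17 + 1
17 = 17·1 + 0
Back-substitute:
1 = 120 − 7·17
1 = −7·137 + 8·120
1 = 8·257 − 15·137
1 = −15·20440 + 1193·257
So 257·1193 ≡ 1 (mod 20440), hence d = 1193.

1193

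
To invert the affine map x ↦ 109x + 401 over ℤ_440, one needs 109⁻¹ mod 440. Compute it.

Run Euclid on (440, 109):
440 = 4*109 + 4
109 = 27*4 + 1
4 = 4*1 + 0
gcd = 1, so the inverse exists. Back-substitute:
1 = 109 − 27·4
1 = −27·440 + 109·109
So 109·109 ≡ 1 (mod 440).

109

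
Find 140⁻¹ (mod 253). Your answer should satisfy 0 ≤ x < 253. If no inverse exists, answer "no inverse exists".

150

Extended Euclidean algorithm:
253 = 1·140 + 113
140 = 1·113 + 27
113 = 4·27 + 5
27 = 5·5 + 2
5 = 2·2 + 1
2 = 2·1 + 0
The gcd is 1. Working backward:
1 = 5 − 2·2
1 = −2·27 + 11·5
1 = 11·113 − 46·27
1 = −46·140 + 57·113
1 = 57·253 − 103·140
Thus 140·(-103) ≡ 1 (mod 253); reducing, -103 mod 253 = 150.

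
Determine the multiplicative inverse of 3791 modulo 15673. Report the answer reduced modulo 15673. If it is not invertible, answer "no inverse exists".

2956

Apply the Euclidean algorithm to 15673 and 3791:
15673 = 4·3791 + 509
3791 = 7·509 + 228
509 = 2·228 + 53
228 = 4·53 + 16
53 = 3·16 + 5
16 = 3·5 + 1
5 = 5·1 + 0
Since gcd(3791, 15673) = 1, back-substitute to write 1 as a combination:
1 = 16 − 3·5
1 = −3·53 + 10·16
1 = 10·228 − 43·53
1 = −43·509 + 96·228
1 = 96·3791 − 715·509
1 = −715·15673 + 2956·3791
So 3791·2956 ≡ 1 (mod 15673).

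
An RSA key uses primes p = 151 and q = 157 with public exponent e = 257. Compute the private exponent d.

7193

φ(n) = (p−1)(q−1) = 150·156 = 23400.
Need d with 257·d ≡ 1 (mod 23400). Apply the extended Euclidean algorithm:
23400 = 91×257 + 13
257 = 19×13 + 10
13 = 1×10 + 3
10 = 3×3 + 1
3 = 3×1 + 0
Back-substitute:
1 = 10 − 3·3
1 = −3·13 + 4·10
1 = 4·257 − 79·13
1 = −79·23400 + 7193·257
So 257·7193 ≡ 1 (mod 23400), hence d = 7193.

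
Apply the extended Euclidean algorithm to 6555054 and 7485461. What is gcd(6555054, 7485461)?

1

Euclidean algorithm:
7485461 = 1×6555054 + 930407
6555054 = 7×930407 + 42205
930407 = 22×42205 + 1897
42205 = 22×1897 + 471
1897 = 4×471 + 13
471 = 36×13 + 3
13 = 4×3 + 1
3 = 3×1 + 0
gcd(6555054, 7485461) = 1.
Back-substituting:
1 = 13 − 4·3
1 = −4·471 + 145·13
1 = 145·1897 − 584·471
1 = −584·42205 + 12993·1897
1 = 12993·930407 − 286430·42205
1 = −286430·6555054 + 2018003·930407
1 = 2018003·7485461 − 2304433·6555054
So 1 = (2018003)·7485461 + (-2304433)·6555054.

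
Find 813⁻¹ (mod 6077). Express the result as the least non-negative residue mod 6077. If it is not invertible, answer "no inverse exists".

1779

gcd(6077, 813) by repeated division:
6077 = 7·813 + 386
813 = 2·386 + 41
386 = 9·41 + 17
41 = 2·17 + 7
17 = 2·7 + 3
7 = 2·3 + 1
3 = 3·1 + 0
gcd = 1, so the inverse exists. Back-substitute:
1 = 7 − 2·3
1 = −2·17 + 5·7
1 = 5·41 − 12·17
1 = −12·386 + 113·41
1 = 113·813 − 238·386
1 = −238·6077 + 1779·813
So 813·1779 ≡ 1 (mod 6077).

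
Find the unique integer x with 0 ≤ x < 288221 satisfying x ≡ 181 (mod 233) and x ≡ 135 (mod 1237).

40956

Write x = 181 + 233·k. Then 233·k ≡ 135 − 181 ≡ 1191 (mod 1237).
Need 233⁻¹ mod 1237. Extended Euclid on (1237, 233):
1237 = 5×233 + 72
233 = 3×72 + 17
72 = 4×17 + 4
17 = 4×4 + 1
4 = 4×1 + 0
Back-substitute:
1 = 17 − 4·4
1 = −4·72 + 17·17
1 = 17·233 − 55·72
1 = −55·1237 + 292·233
233⁻¹ ≡ 292 (mod 1237), so k ≡ 292·1191 ≡ 175 (mod 1237).
x = 181 + 233·175 = 40956.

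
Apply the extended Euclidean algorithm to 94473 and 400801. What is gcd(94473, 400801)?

Apply Euclid's algorithm to 400801 and 94473:
400801 = 4×94473 + 22909
94473 = 4×22909 + 2837
22909 = 8×2837 + 213
2837 = 13×213 + 68
213 = 3×68 + 9
68 = 7×9 + 5
9 = 1×5 + 4
5 = 1×4 + 1
4 = 4×1 + 0
gcd(94473, 400801) = 1.
Back-substituting:
1 = 5 − 4
1 = −9 + 2·5
1 = 2·68 − 15·9
1 = −15·213 + 47·68
1 = 47·2837 − 626·213
1 = −626·22909 + 5055·2837
1 = 5055·94473 − 20846·22909
1 = −20846·400801 + 88439·94473
So 1 = (-20846)·400801 + (88439)·94473.

1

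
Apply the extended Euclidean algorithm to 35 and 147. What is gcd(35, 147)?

7

Repeated division:
147 = 4×35 + 7
35 = 5×7 + 0
gcd(35, 147) = 7.
Express as a combination:
7 = 147 − 4·35
So 7 = (1)·147 + (-4)·35.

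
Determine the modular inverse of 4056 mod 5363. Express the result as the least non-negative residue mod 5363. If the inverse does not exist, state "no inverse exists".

Apply the Euclidean algorithm to 5363 and 4056:
5363 = 1*4056 + 1307
4056 = 3*1307 + 135
1307 = 9*135 + 92
135 = 1*92 + 43
92 = 2*43 + 6
43 = 7*6 + 1
6 = 6*1 + 0
The gcd is 1. Working backward:
1 = 43 − 7·6
1 = −7·92 + 15·43
1 = 15·135 − 22·92
1 = −22·1307 + 213·135
1 = 213·4056 − 661·1307
1 = −661·5363 + 874·4056
So 4056·874 ≡ 1 (mod 5363).

874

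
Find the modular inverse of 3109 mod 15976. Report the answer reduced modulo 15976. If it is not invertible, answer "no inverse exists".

12677

gcd(15976, 3109) by repeated division:
15976 = 5·3109 + 431
3109 = 7·431 + 92
431 = 4·92 + 63
92 = 1·63 + 29
63 = 2·29 + 5
29 = 5·5 + 4
5 = 1·4 + 1
4 = 4·1 + 0
gcd = 1, so the inverse exists. Back-substitute:
1 = 5 − 4
1 = −29 + 6·5
1 = 6·63 − 13·29
1 = −13·92 + 19·63
1 = 19·431 − 89·92
1 = −89·3109 + 642·431
1 = 642·15976 − 3299·3109
Hence 3109⁻¹ ≡ -3299 ≡ 12677 (mod 15976).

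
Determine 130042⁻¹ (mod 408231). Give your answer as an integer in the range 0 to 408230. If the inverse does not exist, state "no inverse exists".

Extended Euclidean algorithm:
408231 = 3·130042 + 18105
130042 = 7·18105 + 3307
18105 = 5·3307 + 1570
3307 = 2·1570 + 167
1570 = 9·167 + 67
167 = 2·67 + 33
67 = 2·33 + 1
33 = 33·1 + 0
Since gcd(130042, 408231) = 1, back-substitute to write 1 as a combination:
1 = 67 − 2·33
1 = −2·167 + 5·67
1 = 5·1570 − 47·167
1 = −47·3307 + 99·1570
1 = 99·18105 − 542·3307
1 = −542·130042 + 3893·18105
1 = 3893·408231 − 12221·130042
So 130042·(-12221) ≡ 1 (mod 408231), and -12221 ≡ 396010 (mod 408231).

396010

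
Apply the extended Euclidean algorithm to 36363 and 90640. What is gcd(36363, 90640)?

1

Apply Euclid's algorithm to 90640 and 36363:
90640 = 2*36363 + 17914
36363 = 2*17914 + 535
17914 = 33*535 + 259
535 = 2*259 + 17
259 = 15*17 + 4
17 = 4*4 + 1
4 = 4*1 + 0
gcd(36363, 90640) = 1.
Working backward:
1 = 17 − 4·4
1 = −4·259 + 61·17
1 = 61·535 − 126·259
1 = −126·17914 + 4219·535
1 = 4219·36363 − 8564·17914
1 = −8564·90640 + 21347·36363
So 1 = (-8564)·90640 + (21347)·36363.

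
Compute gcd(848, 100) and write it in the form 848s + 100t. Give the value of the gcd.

Repeated division:
848 = 8·100 + 48
100 = 2·48 + 4
48 = 12·4 + 0
gcd(848, 100) = 4.
Express as a combination:
4 = 100 − 2·48
4 = −2·848 + 17·100
So 4 = (-2)·848 + (17)·100.

4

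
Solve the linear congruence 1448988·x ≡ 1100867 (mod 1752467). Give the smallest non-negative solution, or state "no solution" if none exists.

715549

First find gcd(1448988, 1752467):
1752467 = 1×1448988 + 303479
1448988 = 4×303479 + 235072
303479 = 1×235072 + 68407
235072 = 3×68407 + 29851
68407 = 2×29851 + 8705
29851 = 3×8705 + 3736
8705 = 2×3736 + 1233
3736 = 3×1233 + 37
1233 = 33×37 + 12
37 = 3×12 + 1
12 = 12×1 + 0
gcd = 1, so a unique solution mod 1752467 exists.
Back-substitute for the Bézout coefficients:
1 = 37 − 3·12
1 = −3·1233 + 100·37
1 = 100·3736 − 303·1233
1 = −303·8705 + 706·3736
1 = 706·29851 − 2421·8705
1 = −2421·68407 + 5548·29851
1 = 5548·235072 − 19065·68407
1 = −19065·303479 + 24613·235072
1 = 24613·1448988 − 117517·303479
1 = −117517·1752467 + 142130·1448988
So 1448988·(142130) ≡ 1 (mod 1752467), giving 1448988⁻¹ ≡ 142130.
x ≡ 1448988⁻¹·1100867 ≡ 142130·1100867 ≡ 715549 (mod 1752467).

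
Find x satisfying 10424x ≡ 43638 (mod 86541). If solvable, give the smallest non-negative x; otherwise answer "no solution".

44520

First find gcd(10424, 86541):
86541 = 8×10424 + 3149
10424 = 3×3149 + 977
3149 = 3×977 + 218
977 = 4×218 + 105
218 = 2×105 + 8
105 = 13×8 + 1
8 = 8×1 + 0
gcd = 1, so a unique solution mod 86541 exists.
Back-substitute for the Bézout coefficients:
1 = 105 − 13·8
1 = −13·218 + 27·105
1 = 27·977 − 121·218
1 = −121·3149 + 390·977
1 = 390·10424 − 1291·3149
1 = −1291·86541 + 10718·10424
So 10424·(10718) ≡ 1 (mod 86541), giving 10424⁻¹ ≡ 10718.
x ≡ 10424⁻¹·43638 ≡ 10718·43638 ≡ 44520 (mod 86541).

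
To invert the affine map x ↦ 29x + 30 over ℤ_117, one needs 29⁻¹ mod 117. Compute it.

113

Extended Euclidean algorithm:
117 = 4·29 + 1
29 = 29·1 + 0
The gcd is 1. Working backward:
1 = 117 − 4·29
Thus 29·(-4) ≡ 1 (mod 117); reducing, -4 mod 117 = 113.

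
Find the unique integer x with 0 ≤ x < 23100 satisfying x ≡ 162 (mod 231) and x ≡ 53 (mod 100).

14253

Write x = 162 + 231·k. Then 231·k ≡ 53 − 162 ≡ 91 (mod 100).
Need 231⁻¹ mod 100. Extended Euclid on (100, 31):
100 = 3×31 + 7
31 = 4×7 + 3
7 = 2×3 + 1
3 = 3×1 + 0
Back-substitute:
1 = 7 − 2·3
1 = −2·31 + 9·7
1 = 9·100 − 29·31
231⁻¹ ≡ 71 (mod 100), so k ≡ 71·91 ≡ 61 (mod 100).
x = 162 + 231·61 = 14253.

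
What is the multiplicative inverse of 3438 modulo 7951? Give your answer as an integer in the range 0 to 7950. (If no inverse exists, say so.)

5562

Extended Euclidean algorithm:
7951 = 2·3438 + 1075
3438 = 3·1075 + 213
1075 = 5·213 + 10
213 = 21·10 + 3
10 = 3·3 + 1
3 = 3·1 + 0
gcd = 1, so the inverse exists. Back-substitute:
1 = 10 − 3·3
1 = −3·213 + 64·10
1 = 64·1075 − 323·213
1 = −323·3438 + 1033·1075
1 = 1033·7951 − 2389·3438
So 3438·(-2389) ≡ 1 (mod 7951), and -2389 ≡ 5562 (mod 7951).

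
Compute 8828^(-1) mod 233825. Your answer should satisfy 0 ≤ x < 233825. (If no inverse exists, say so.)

10992

Apply the Euclidean algorithm to 233825 and 8828:
233825 = 26*8828 + 4297
8828 = 2*4297 + 234
4297 = 18*234 + 85
234 = 2*85 + 64
85 = 1*64 + 21
64 = 3*21 + 1
21 = 21*1 + 0
The gcd is 1. Working backward:
1 = 64 − 3·21
1 = −3·85 + 4·64
1 = 4·234 − 11·85
1 = −11·4297 + 202·234
1 = 202·8828 − 415·4297
1 = −415·233825 + 10992·8828
So 8828·10992 ≡ 1 (mod 233825).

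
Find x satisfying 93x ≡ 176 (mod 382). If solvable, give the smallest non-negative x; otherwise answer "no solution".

First find gcd(93, 382):
382 = 4×93 + 10
93 = 9×10 + 3
10 = 3×3 + 1
3 = 3×1 + 0
gcd = 1, so a unique solution mod 382 exists.
Back-substitute for the Bézout coefficients:
1 = 10 − 3·3
1 = −3·93 + 28·10
1 = 28·382 − 115·93
So 93·(-115) ≡ 1 (mod 382), giving 93⁻¹ ≡ 267.
x ≡ 93⁻¹·176 ≡ 267·176 ≡ 6 (mod 382).

6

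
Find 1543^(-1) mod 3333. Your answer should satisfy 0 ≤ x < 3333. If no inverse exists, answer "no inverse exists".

Apply the Euclidean algorithm to 3333 and 1543:
3333 = 2·1543 + 247
1543 = 6·247 + 61
247 = 4·61 + 3
61 = 20·3 + 1
3 = 3·1 + 0
Since gcd(1543, 3333) = 1, back-substitute to write 1 as a combination:
1 = 61 − 20·3
1 = −20·247 + 81·61
1 = 81·1543 − 506·247
1 = −506·3333 + 1093·1543
So 1543·1093 ≡ 1 (mod 3333).

1093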